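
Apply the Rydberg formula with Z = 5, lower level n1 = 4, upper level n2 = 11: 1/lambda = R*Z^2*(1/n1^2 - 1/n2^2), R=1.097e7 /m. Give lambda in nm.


1/lambda = R * Z^2 * (1/n1^2 - 1/n2^2)
= 1.097e7 * 5^2 * (1/4^2 - 1/11^2)
= 1.097e7 * 25 * (0.0625 - 0.008264)
= 1.4874e+07 /m
lambda = 1 / 1.4874e+07
= 67.231 nm

67.231


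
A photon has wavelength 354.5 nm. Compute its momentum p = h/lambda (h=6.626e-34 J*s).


p = h / lambda
= 6.626e-34 / (354.5e-9)
= 6.626e-34 / 3.5450e-07
= 1.8691e-27 kg*m/s

1.8691e-27


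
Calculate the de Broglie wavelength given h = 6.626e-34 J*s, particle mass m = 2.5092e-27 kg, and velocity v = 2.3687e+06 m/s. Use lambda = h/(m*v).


lambda = h / (m * v)
= 6.626e-34 / (2.5092e-27 * 2.3687e+06)
= 6.626e-34 / 5.9435e-21
= 1.1148e-13 m

1.1148e-13


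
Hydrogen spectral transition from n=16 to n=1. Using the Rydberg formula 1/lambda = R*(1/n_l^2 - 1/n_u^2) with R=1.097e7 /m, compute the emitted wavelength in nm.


1/lambda = R * (1/n_l^2 - 1/n_u^2)
= 1.097e7 * (1/1^2 - 1/16^2)
= 1.097e7 * (1.0 - 0.003906)
= 1.097e7 * 0.996094
= 1.0927e+07 /m
lambda = 1 / 1.0927e+07 = 91.5152 nm

91.5152


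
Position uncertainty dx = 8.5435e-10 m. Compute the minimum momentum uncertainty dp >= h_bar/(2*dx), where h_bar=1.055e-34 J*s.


dp = h_bar / (2 * dx)
= 1.055e-34 / (2 * 8.5435e-10)
= 1.055e-34 / 1.7087e-09
= 6.1743e-26 kg*m/s

6.1743e-26


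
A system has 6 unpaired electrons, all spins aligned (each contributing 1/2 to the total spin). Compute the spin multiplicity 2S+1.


Total spin S = N * (1/2) = 6 * 0.5 = 3.0
Spin multiplicity = 2S + 1
= 2 * 3.0 + 1
= 7

7


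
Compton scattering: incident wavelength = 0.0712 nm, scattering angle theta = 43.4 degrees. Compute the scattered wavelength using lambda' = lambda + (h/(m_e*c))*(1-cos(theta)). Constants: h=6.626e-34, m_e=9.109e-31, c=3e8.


Compton wavelength: h/(m_e*c) = 2.4247e-12 m
d_lambda = 2.4247e-12 * (1 - cos(43.4 deg))
= 2.4247e-12 * 0.273425
= 6.6298e-13 m = 0.000663 nm
lambda' = 0.0712 + 0.000663
= 0.071863 nm

0.071863


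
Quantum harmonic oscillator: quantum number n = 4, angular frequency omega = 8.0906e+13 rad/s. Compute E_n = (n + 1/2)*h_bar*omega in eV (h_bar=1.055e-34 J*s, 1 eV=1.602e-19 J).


E = (n + 1/2) * h_bar * omega
= (4 + 0.5) * 1.055e-34 * 8.0906e+13
= 4.5 * 8.5356e-21
= 3.8410e-20 J
= 0.2398 eV

0.2398


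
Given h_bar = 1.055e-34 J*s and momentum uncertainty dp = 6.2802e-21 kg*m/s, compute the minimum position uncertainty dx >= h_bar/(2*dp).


dx = h_bar / (2 * dp)
= 1.055e-34 / (2 * 6.2802e-21)
= 1.055e-34 / 1.2560e-20
= 8.3994e-15 m

8.3994e-15


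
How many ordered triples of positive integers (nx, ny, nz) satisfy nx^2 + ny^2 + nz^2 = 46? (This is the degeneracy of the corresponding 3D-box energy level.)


Enumerate all (nx, ny, nz) with nx^2 + ny^2 + nz^2 = 46:
(1,3,6)
(1,6,3)
(3,1,6)
(3,6,1)
(6,1,3)
(6,3,1)
Total degeneracy = 6

6


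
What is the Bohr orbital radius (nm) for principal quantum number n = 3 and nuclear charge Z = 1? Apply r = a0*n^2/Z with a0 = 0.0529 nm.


r = a0 * n^2 / Z
= 0.0529 * 3^2 / 1
= 0.0529 * 9 / 1
= 0.4761 nm

0.4761


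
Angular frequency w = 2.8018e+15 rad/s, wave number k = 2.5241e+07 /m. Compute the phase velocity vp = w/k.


vp = w / k
= 2.8018e+15 / 2.5241e+07
= 1.1100e+08 m/s

1.1100e+08


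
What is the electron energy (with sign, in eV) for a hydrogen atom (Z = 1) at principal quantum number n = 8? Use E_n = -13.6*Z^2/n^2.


E_n = -13.6 * Z^2 / n^2
= -13.6 * 1^2 / 8^2
= -13.6 * 1 / 64
= -0.2125 eV

-0.2125


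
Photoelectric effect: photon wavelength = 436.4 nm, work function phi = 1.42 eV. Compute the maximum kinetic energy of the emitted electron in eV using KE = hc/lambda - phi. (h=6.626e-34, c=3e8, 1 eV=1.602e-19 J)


E_photon = hc / lambda
= (6.626e-34)(3e8) / (436.4e-9)
= 4.5550e-19 J
= 2.8433 eV
KE = E_photon - phi
= 2.8433 - 1.42
= 1.4233 eV

1.4233


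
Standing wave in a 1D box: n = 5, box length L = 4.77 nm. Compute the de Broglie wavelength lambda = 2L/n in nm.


lambda = 2L / n
= 2 * 4.77 / 5
= 9.54 / 5
= 1.908 nm

1.908


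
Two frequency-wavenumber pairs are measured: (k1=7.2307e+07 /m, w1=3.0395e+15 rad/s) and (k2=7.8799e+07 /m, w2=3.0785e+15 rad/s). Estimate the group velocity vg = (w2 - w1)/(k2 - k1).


vg = (w2 - w1) / (k2 - k1)
= (3.0785e+15 - 3.0395e+15) / (7.8799e+07 - 7.2307e+07)
= 3.9000e+13 / 6.4920e+06
= 6.0074e+06 m/s

6.0074e+06


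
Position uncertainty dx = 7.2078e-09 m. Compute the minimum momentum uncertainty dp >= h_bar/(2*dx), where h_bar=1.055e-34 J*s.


dp = h_bar / (2 * dx)
= 1.055e-34 / (2 * 7.2078e-09)
= 1.055e-34 / 1.4416e-08
= 7.3185e-27 kg*m/s

7.3185e-27


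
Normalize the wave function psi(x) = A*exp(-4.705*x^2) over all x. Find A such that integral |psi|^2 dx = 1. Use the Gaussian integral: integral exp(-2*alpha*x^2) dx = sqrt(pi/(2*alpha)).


integral |psi|^2 dx = A^2 * sqrt(pi/(2*alpha)) = 1
A^2 = sqrt(2*alpha/pi)
= sqrt(2 * 4.705 / pi)
= 1.730692
A = sqrt(1.730692)
= 1.3156

1.3156


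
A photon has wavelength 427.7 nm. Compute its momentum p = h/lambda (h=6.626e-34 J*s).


p = h / lambda
= 6.626e-34 / (427.7e-9)
= 6.626e-34 / 4.2770e-07
= 1.5492e-27 kg*m/s

1.5492e-27


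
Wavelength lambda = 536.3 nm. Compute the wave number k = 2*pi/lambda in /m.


k = 2 * pi / lambda
= 6.2832 / (536.3e-9)
= 6.2832 / 5.3630e-07
= 1.1716e+07 /m

1.1716e+07


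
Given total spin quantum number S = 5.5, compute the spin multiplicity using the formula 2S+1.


Spin multiplicity = 2S + 1
= 2 * 5.5 + 1
= 11.0 + 1
= 12

12


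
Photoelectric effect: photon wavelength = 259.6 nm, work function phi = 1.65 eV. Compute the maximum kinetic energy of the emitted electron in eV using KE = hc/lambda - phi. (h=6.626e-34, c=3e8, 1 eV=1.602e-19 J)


E_photon = hc / lambda
= (6.626e-34)(3e8) / (259.6e-9)
= 7.6572e-19 J
= 4.7798 eV
KE = E_photon - phi
= 4.7798 - 1.65
= 3.1298 eV

3.1298


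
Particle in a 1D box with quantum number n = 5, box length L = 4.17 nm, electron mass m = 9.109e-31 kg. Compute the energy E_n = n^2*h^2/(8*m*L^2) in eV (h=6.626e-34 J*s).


E = n^2 * h^2 / (8 * m * L^2)
= 5^2 * (6.626e-34)^2 / (8 * 9.109e-31 * (4.17e-9)^2)
= 25 * 4.3904e-67 / (8 * 9.109e-31 * 1.7389e-17)
= 8.6618e-20 J
= 0.5407 eV

0.5407


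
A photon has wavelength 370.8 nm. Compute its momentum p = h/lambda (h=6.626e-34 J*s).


p = h / lambda
= 6.626e-34 / (370.8e-9)
= 6.626e-34 / 3.7080e-07
= 1.7869e-27 kg*m/s

1.7869e-27


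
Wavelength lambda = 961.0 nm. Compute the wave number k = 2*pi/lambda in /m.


k = 2 * pi / lambda
= 6.2832 / (961.0e-9)
= 6.2832 / 9.6100e-07
= 6.5382e+06 /m

6.5382e+06


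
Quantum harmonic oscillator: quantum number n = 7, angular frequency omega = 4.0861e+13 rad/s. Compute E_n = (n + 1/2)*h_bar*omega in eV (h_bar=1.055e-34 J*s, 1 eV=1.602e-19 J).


E = (n + 1/2) * h_bar * omega
= (7 + 0.5) * 1.055e-34 * 4.0861e+13
= 7.5 * 4.3108e-21
= 3.2331e-20 J
= 0.2018 eV

0.2018


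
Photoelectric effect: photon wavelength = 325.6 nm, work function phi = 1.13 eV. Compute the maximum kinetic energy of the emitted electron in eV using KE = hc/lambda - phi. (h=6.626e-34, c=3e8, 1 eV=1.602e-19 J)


E_photon = hc / lambda
= (6.626e-34)(3e8) / (325.6e-9)
= 6.1050e-19 J
= 3.8109 eV
KE = E_photon - phi
= 3.8109 - 1.13
= 2.6809 eV

2.6809


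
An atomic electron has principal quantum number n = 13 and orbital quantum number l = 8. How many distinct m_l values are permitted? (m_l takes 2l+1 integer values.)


m_l ranges from -l to +l in integer steps
So m_l goes from -8 to +8
Count = 2l + 1 = 2*8 + 1
= 17

17


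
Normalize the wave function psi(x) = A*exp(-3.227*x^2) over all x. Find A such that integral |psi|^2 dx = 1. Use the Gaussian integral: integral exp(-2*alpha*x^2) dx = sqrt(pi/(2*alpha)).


integral |psi|^2 dx = A^2 * sqrt(pi/(2*alpha)) = 1
A^2 = sqrt(2*alpha/pi)
= sqrt(2 * 3.227 / pi)
= 1.433308
A = sqrt(1.433308)
= 1.1972

1.1972


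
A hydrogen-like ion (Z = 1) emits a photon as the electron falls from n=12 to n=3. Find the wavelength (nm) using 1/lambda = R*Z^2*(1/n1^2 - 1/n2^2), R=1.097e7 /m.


1/lambda = R * Z^2 * (1/n1^2 - 1/n2^2)
= 1.097e7 * 1^2 * (1/3^2 - 1/12^2)
= 1.097e7 * 1 * (0.111111 - 0.006944)
= 1.1427e+06 /m
lambda = 1 / 1.1427e+06
= 875.1139 nm

875.1139


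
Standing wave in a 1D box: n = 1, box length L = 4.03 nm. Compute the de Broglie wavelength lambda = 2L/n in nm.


lambda = 2L / n
= 2 * 4.03 / 1
= 8.06 / 1
= 8.06 nm

8.06


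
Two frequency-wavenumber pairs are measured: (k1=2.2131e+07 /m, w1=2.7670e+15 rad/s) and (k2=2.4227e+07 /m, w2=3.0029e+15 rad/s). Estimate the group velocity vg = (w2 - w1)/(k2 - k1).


vg = (w2 - w1) / (k2 - k1)
= (3.0029e+15 - 2.7670e+15) / (2.4227e+07 - 2.2131e+07)
= 2.3590e+14 / 2.0960e+06
= 1.1255e+08 m/s

1.1255e+08


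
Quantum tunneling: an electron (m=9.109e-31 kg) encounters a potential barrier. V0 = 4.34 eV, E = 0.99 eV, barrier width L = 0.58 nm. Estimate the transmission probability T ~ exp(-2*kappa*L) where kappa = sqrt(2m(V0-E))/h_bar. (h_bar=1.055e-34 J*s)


V0 - E = 3.35 eV = 5.3667e-19 J
kappa = sqrt(2 * m * (V0-E)) / h_bar
= sqrt(2 * 9.109e-31 * 5.3667e-19) / 1.055e-34
= 9.3724e+09 /m
2*kappa*L = 2 * 9.3724e+09 * 0.58e-9
= 10.872
T = exp(-10.872) = 1.898232e-05

1.898232e-05


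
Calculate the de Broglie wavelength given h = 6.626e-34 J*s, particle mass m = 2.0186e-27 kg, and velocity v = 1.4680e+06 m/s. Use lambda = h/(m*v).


lambda = h / (m * v)
= 6.626e-34 / (2.0186e-27 * 1.4680e+06)
= 6.626e-34 / 2.9633e-21
= 2.2360e-13 m

2.2360e-13


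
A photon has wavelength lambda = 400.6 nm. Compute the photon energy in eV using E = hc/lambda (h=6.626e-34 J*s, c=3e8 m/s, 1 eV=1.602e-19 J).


E = hc / lambda
= (6.626e-34)(3e8) / (400.6e-9)
= 1.9878e-25 / 4.0060e-07
= 4.9621e-19 J
Converting to eV: 4.9621e-19 / 1.602e-19
= 3.0974 eV

3.0974


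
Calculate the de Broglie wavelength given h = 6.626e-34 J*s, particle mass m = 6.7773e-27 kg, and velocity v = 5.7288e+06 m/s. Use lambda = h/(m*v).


lambda = h / (m * v)
= 6.626e-34 / (6.7773e-27 * 5.7288e+06)
= 6.626e-34 / 3.8826e-20
= 1.7066e-14 m

1.7066e-14


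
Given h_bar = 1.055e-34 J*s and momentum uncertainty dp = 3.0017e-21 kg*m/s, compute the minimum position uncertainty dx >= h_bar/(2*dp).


dx = h_bar / (2 * dp)
= 1.055e-34 / (2 * 3.0017e-21)
= 1.055e-34 / 6.0034e-21
= 1.7573e-14 m

1.7573e-14


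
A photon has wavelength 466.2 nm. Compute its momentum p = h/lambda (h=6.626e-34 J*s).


p = h / lambda
= 6.626e-34 / (466.2e-9)
= 6.626e-34 / 4.6620e-07
= 1.4213e-27 kg*m/s

1.4213e-27


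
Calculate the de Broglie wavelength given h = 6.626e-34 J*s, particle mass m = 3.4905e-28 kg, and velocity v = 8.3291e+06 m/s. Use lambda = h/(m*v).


lambda = h / (m * v)
= 6.626e-34 / (3.4905e-28 * 8.3291e+06)
= 6.626e-34 / 2.9073e-21
= 2.2791e-13 m

2.2791e-13


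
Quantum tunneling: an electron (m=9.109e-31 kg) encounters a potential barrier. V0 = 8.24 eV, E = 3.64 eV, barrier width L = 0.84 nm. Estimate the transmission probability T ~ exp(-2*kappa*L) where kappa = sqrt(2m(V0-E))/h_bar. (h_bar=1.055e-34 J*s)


V0 - E = 4.6 eV = 7.3692e-19 J
kappa = sqrt(2 * m * (V0-E)) / h_bar
= sqrt(2 * 9.109e-31 * 7.3692e-19) / 1.055e-34
= 1.0983e+10 /m
2*kappa*L = 2 * 1.0983e+10 * 0.84e-9
= 18.4509
T = exp(-18.4509) = 9.702415e-09

9.702415e-09


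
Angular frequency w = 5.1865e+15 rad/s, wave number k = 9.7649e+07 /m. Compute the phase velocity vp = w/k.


vp = w / k
= 5.1865e+15 / 9.7649e+07
= 5.3114e+07 m/s

5.3114e+07


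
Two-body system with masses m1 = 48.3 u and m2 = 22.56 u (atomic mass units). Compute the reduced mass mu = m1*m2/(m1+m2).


mu = m1 * m2 / (m1 + m2)
= 48.3 * 22.56 / (48.3 + 22.56)
= 1089.648 / 70.86
= 15.3775 u

15.3775


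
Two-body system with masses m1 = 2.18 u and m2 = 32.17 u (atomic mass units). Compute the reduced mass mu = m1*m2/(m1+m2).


mu = m1 * m2 / (m1 + m2)
= 2.18 * 32.17 / (2.18 + 32.17)
= 70.1306 / 34.35
= 2.0416 u

2.0416


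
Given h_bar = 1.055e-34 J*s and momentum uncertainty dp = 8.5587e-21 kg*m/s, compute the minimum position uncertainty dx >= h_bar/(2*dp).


dx = h_bar / (2 * dp)
= 1.055e-34 / (2 * 8.5587e-21)
= 1.055e-34 / 1.7117e-20
= 6.1633e-15 m

6.1633e-15


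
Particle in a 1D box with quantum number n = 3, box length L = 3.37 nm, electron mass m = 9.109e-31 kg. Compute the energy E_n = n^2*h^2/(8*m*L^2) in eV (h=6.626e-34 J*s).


E = n^2 * h^2 / (8 * m * L^2)
= 3^2 * (6.626e-34)^2 / (8 * 9.109e-31 * (3.37e-9)^2)
= 9 * 4.3904e-67 / (8 * 9.109e-31 * 1.1357e-17)
= 4.7745e-20 J
= 0.298 eV

0.298


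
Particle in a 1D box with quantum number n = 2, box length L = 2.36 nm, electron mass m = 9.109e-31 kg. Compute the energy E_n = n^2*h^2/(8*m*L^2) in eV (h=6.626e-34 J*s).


E = n^2 * h^2 / (8 * m * L^2)
= 2^2 * (6.626e-34)^2 / (8 * 9.109e-31 * (2.36e-9)^2)
= 4 * 4.3904e-67 / (8 * 9.109e-31 * 5.5696e-18)
= 4.3269e-20 J
= 0.2701 eV

0.2701


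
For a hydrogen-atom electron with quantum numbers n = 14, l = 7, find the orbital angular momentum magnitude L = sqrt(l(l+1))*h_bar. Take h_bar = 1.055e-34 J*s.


L = sqrt(l*(l+1)) * h_bar
= sqrt(7 * 8) * 1.055e-34
= sqrt(56) * 1.055e-34
= 7.4833 * 1.055e-34
= 7.8949e-34 J*s

7.8949e-34


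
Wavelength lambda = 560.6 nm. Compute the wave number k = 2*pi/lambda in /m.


k = 2 * pi / lambda
= 6.2832 / (560.6e-9)
= 6.2832 / 5.6060e-07
= 1.1208e+07 /m

1.1208e+07


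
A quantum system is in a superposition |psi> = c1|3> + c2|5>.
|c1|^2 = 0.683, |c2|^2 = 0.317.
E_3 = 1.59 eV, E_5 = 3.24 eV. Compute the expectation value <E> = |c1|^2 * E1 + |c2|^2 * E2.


<E> = |c1|^2 * E1 + |c2|^2 * E2
= 0.683 * 1.59 + 0.317 * 3.24
= 1.086 + 1.0271
= 2.1131 eV

2.1131


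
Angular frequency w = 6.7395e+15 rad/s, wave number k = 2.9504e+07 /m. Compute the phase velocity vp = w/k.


vp = w / k
= 6.7395e+15 / 2.9504e+07
= 2.2843e+08 m/s

2.2843e+08


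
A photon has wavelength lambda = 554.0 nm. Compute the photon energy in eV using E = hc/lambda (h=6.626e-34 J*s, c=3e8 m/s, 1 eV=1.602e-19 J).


E = hc / lambda
= (6.626e-34)(3e8) / (554.0e-9)
= 1.9878e-25 / 5.5400e-07
= 3.5881e-19 J
Converting to eV: 3.5881e-19 / 1.602e-19
= 2.2398 eV

2.2398


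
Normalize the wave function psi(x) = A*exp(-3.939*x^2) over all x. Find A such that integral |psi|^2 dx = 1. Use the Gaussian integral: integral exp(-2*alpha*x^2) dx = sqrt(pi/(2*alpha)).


integral |psi|^2 dx = A^2 * sqrt(pi/(2*alpha)) = 1
A^2 = sqrt(2*alpha/pi)
= sqrt(2 * 3.939 / pi)
= 1.583555
A = sqrt(1.583555)
= 1.2584

1.2584


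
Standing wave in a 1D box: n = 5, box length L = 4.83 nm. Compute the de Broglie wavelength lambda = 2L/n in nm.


lambda = 2L / n
= 2 * 4.83 / 5
= 9.66 / 5
= 1.932 nm

1.932


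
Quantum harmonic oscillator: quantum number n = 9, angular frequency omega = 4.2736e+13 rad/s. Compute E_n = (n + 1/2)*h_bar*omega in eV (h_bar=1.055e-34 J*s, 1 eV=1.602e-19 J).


E = (n + 1/2) * h_bar * omega
= (9 + 0.5) * 1.055e-34 * 4.2736e+13
= 9.5 * 4.5086e-21
= 4.2832e-20 J
= 0.2674 eV

0.2674


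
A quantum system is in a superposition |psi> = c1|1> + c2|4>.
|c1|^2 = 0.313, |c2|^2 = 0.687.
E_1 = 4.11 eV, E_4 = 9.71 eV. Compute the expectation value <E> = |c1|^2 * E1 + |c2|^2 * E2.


<E> = |c1|^2 * E1 + |c2|^2 * E2
= 0.313 * 4.11 + 0.687 * 9.71
= 1.2864 + 6.6708
= 7.9572 eV

7.9572


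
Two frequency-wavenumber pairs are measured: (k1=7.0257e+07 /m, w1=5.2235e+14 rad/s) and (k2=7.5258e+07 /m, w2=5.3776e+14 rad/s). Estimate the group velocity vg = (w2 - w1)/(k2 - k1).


vg = (w2 - w1) / (k2 - k1)
= (5.3776e+14 - 5.2235e+14) / (7.5258e+07 - 7.0257e+07)
= 1.5410e+13 / 5.0010e+06
= 3.0814e+06 m/s

3.0814e+06


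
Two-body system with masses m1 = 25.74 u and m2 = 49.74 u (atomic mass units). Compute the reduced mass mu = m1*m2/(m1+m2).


mu = m1 * m2 / (m1 + m2)
= 25.74 * 49.74 / (25.74 + 49.74)
= 1280.3076 / 75.48
= 16.9622 u

16.9622


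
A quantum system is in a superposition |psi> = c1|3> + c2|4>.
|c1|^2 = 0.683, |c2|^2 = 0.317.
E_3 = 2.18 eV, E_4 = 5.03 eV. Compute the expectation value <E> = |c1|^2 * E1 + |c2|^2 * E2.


<E> = |c1|^2 * E1 + |c2|^2 * E2
= 0.683 * 2.18 + 0.317 * 5.03
= 1.4889 + 1.5945
= 3.0835 eV

3.0835


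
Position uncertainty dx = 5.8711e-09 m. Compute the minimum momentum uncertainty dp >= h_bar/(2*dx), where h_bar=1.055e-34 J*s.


dp = h_bar / (2 * dx)
= 1.055e-34 / (2 * 5.8711e-09)
= 1.055e-34 / 1.1742e-08
= 8.9847e-27 kg*m/s

8.9847e-27


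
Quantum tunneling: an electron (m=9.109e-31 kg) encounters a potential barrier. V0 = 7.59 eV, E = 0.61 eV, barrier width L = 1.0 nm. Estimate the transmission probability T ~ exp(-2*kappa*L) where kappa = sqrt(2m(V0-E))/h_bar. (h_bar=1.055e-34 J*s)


V0 - E = 6.98 eV = 1.1182e-18 J
kappa = sqrt(2 * m * (V0-E)) / h_bar
= sqrt(2 * 9.109e-31 * 1.1182e-18) / 1.055e-34
= 1.3529e+10 /m
2*kappa*L = 2 * 1.3529e+10 * 1.0e-9
= 27.0574
T = exp(-27.0574) = 1.774594e-12

1.774594e-12


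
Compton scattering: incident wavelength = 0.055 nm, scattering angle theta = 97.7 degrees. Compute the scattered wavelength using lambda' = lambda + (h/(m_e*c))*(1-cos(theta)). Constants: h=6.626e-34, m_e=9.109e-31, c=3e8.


Compton wavelength: h/(m_e*c) = 2.4247e-12 m
d_lambda = 2.4247e-12 * (1 - cos(97.7 deg))
= 2.4247e-12 * 1.133986
= 2.7496e-12 m = 0.00275 nm
lambda' = 0.055 + 0.00275
= 0.05775 nm

0.05775


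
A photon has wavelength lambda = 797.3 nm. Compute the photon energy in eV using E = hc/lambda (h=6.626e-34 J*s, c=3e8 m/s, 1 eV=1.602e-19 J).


E = hc / lambda
= (6.626e-34)(3e8) / (797.3e-9)
= 1.9878e-25 / 7.9730e-07
= 2.4932e-19 J
Converting to eV: 2.4932e-19 / 1.602e-19
= 1.5563 eV

1.5563


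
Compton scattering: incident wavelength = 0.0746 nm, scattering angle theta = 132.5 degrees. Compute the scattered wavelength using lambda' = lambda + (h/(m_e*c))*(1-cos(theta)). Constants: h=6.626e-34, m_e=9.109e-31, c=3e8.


Compton wavelength: h/(m_e*c) = 2.4247e-12 m
d_lambda = 2.4247e-12 * (1 - cos(132.5 deg))
= 2.4247e-12 * 1.67559
= 4.0628e-12 m = 0.004063 nm
lambda' = 0.0746 + 0.004063
= 0.078663 nm

0.078663


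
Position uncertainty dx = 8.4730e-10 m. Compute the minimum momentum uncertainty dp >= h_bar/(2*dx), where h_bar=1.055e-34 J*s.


dp = h_bar / (2 * dx)
= 1.055e-34 / (2 * 8.4730e-10)
= 1.055e-34 / 1.6946e-09
= 6.2257e-26 kg*m/s

6.2257e-26


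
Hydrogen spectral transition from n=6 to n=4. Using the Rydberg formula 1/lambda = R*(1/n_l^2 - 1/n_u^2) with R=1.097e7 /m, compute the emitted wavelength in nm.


1/lambda = R * (1/n_l^2 - 1/n_u^2)
= 1.097e7 * (1/4^2 - 1/6^2)
= 1.097e7 * (0.0625 - 0.027778)
= 1.097e7 * 0.034722
= 3.8090e+05 /m
lambda = 1 / 3.8090e+05 = 2625.3418 nm

2625.3418


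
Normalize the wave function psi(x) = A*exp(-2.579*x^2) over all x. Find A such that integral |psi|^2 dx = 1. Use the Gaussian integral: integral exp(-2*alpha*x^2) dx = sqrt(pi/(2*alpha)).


integral |psi|^2 dx = A^2 * sqrt(pi/(2*alpha)) = 1
A^2 = sqrt(2*alpha/pi)
= sqrt(2 * 2.579 / pi)
= 1.281344
A = sqrt(1.281344)
= 1.132

1.132


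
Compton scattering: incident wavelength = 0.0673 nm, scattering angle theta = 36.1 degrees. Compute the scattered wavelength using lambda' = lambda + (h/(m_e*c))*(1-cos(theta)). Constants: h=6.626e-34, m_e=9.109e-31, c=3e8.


Compton wavelength: h/(m_e*c) = 2.4247e-12 m
d_lambda = 2.4247e-12 * (1 - cos(36.1 deg))
= 2.4247e-12 * 0.19201
= 4.6557e-13 m = 0.000466 nm
lambda' = 0.0673 + 0.000466
= 0.067766 nm

0.067766


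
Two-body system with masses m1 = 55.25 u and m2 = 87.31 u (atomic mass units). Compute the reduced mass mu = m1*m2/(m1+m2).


mu = m1 * m2 / (m1 + m2)
= 55.25 * 87.31 / (55.25 + 87.31)
= 4823.8775 / 142.56
= 33.8375 u

33.8375


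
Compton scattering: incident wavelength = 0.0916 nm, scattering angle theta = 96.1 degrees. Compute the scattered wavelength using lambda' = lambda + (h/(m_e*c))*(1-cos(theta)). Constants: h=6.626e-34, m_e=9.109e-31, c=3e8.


Compton wavelength: h/(m_e*c) = 2.4247e-12 m
d_lambda = 2.4247e-12 * (1 - cos(96.1 deg))
= 2.4247e-12 * 1.106264
= 2.6824e-12 m = 0.002682 nm
lambda' = 0.0916 + 0.002682
= 0.094282 nm

0.094282


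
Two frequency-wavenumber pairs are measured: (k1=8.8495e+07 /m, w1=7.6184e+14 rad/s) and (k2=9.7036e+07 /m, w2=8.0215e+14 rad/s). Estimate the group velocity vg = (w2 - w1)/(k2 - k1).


vg = (w2 - w1) / (k2 - k1)
= (8.0215e+14 - 7.6184e+14) / (9.7036e+07 - 8.8495e+07)
= 4.0310e+13 / 8.5410e+06
= 4.7196e+06 m/s

4.7196e+06


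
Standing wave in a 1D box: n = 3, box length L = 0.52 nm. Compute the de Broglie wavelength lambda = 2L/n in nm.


lambda = 2L / n
= 2 * 0.52 / 3
= 1.04 / 3
= 0.3467 nm

0.3467


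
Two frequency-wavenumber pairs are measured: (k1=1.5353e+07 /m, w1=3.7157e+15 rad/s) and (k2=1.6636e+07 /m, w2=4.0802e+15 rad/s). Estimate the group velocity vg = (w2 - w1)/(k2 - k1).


vg = (w2 - w1) / (k2 - k1)
= (4.0802e+15 - 3.7157e+15) / (1.6636e+07 - 1.5353e+07)
= 3.6450e+14 / 1.2830e+06
= 2.8410e+08 m/s

2.8410e+08


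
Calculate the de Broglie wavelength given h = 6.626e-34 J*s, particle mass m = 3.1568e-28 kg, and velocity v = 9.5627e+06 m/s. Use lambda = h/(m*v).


lambda = h / (m * v)
= 6.626e-34 / (3.1568e-28 * 9.5627e+06)
= 6.626e-34 / 3.0188e-21
= 2.1949e-13 m

2.1949e-13


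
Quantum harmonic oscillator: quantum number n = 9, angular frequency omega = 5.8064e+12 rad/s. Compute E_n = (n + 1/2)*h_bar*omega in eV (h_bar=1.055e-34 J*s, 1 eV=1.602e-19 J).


E = (n + 1/2) * h_bar * omega
= (9 + 0.5) * 1.055e-34 * 5.8064e+12
= 9.5 * 6.1258e-22
= 5.8195e-21 J
= 0.0363 eV

0.0363


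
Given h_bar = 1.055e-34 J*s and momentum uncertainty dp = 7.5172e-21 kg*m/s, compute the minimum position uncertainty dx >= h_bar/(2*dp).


dx = h_bar / (2 * dp)
= 1.055e-34 / (2 * 7.5172e-21)
= 1.055e-34 / 1.5034e-20
= 7.0172e-15 m

7.0172e-15


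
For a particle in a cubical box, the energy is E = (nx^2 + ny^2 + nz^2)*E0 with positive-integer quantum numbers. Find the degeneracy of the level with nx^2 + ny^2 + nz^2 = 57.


Enumerate all (nx, ny, nz) with nx^2 + ny^2 + nz^2 = 57:
(2,2,7)
(2,7,2)
(4,4,5)
(4,5,4)
(5,4,4)
(7,2,2)
Total degeneracy = 6

6


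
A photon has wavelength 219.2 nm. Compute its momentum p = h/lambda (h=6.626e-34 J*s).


p = h / lambda
= 6.626e-34 / (219.2e-9)
= 6.626e-34 / 2.1920e-07
= 3.0228e-27 kg*m/s

3.0228e-27


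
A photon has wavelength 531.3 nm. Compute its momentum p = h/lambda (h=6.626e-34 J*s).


p = h / lambda
= 6.626e-34 / (531.3e-9)
= 6.626e-34 / 5.3130e-07
= 1.2471e-27 kg*m/s

1.2471e-27


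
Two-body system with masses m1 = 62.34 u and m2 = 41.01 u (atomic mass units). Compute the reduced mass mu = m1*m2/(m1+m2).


mu = m1 * m2 / (m1 + m2)
= 62.34 * 41.01 / (62.34 + 41.01)
= 2556.5634 / 103.35
= 24.7369 u

24.7369


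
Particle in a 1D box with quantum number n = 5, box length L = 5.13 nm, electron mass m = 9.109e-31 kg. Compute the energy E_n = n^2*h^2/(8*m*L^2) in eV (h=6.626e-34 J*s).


E = n^2 * h^2 / (8 * m * L^2)
= 5^2 * (6.626e-34)^2 / (8 * 9.109e-31 * (5.13e-9)^2)
= 25 * 4.3904e-67 / (8 * 9.109e-31 * 2.6317e-17)
= 5.7233e-20 J
= 0.3573 eV

0.3573


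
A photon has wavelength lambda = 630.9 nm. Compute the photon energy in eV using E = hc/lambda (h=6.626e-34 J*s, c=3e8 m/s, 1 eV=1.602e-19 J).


E = hc / lambda
= (6.626e-34)(3e8) / (630.9e-9)
= 1.9878e-25 / 6.3090e-07
= 3.1507e-19 J
Converting to eV: 3.1507e-19 / 1.602e-19
= 1.9668 eV

1.9668


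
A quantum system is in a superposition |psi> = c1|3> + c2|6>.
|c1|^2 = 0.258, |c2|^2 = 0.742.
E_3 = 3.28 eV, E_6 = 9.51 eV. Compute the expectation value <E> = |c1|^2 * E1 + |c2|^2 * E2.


<E> = |c1|^2 * E1 + |c2|^2 * E2
= 0.258 * 3.28 + 0.742 * 9.51
= 0.8462 + 7.0564
= 7.9027 eV

7.9027


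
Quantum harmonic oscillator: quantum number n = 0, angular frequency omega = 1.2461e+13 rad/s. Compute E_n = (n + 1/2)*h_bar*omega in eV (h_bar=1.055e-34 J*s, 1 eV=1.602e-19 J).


E = (n + 1/2) * h_bar * omega
= (0 + 0.5) * 1.055e-34 * 1.2461e+13
= 0.5 * 1.3146e-21
= 6.5732e-22 J
= 0.0041 eV

0.0041


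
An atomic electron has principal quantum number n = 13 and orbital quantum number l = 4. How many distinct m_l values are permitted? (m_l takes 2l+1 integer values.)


m_l ranges from -l to +l in integer steps
So m_l goes from -4 to +4
Count = 2l + 1 = 2*4 + 1
= 9

9


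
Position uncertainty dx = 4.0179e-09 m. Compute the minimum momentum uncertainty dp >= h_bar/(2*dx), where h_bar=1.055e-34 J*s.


dp = h_bar / (2 * dx)
= 1.055e-34 / (2 * 4.0179e-09)
= 1.055e-34 / 8.0358e-09
= 1.3129e-26 kg*m/s

1.3129e-26


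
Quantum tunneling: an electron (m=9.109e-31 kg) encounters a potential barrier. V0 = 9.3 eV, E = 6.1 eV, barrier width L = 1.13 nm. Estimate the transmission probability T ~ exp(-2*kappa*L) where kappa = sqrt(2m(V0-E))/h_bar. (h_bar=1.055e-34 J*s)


V0 - E = 3.2 eV = 5.1264e-19 J
kappa = sqrt(2 * m * (V0-E)) / h_bar
= sqrt(2 * 9.109e-31 * 5.1264e-19) / 1.055e-34
= 9.1602e+09 /m
2*kappa*L = 2 * 9.1602e+09 * 1.13e-9
= 20.702
T = exp(-20.702) = 1.021480e-09

1.021480e-09


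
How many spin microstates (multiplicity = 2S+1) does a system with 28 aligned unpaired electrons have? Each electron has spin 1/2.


Total spin S = N * (1/2) = 28 * 0.5 = 14.0
Spin multiplicity = 2S + 1
= 2 * 14.0 + 1
= 29

29


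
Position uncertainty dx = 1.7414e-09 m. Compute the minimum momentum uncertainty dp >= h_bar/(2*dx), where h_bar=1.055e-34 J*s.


dp = h_bar / (2 * dx)
= 1.055e-34 / (2 * 1.7414e-09)
= 1.055e-34 / 3.4828e-09
= 3.0292e-26 kg*m/s

3.0292e-26


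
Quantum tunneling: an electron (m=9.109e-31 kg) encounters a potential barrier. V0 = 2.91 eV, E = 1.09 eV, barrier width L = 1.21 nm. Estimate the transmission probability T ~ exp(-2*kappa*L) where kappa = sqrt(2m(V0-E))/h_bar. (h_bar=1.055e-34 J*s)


V0 - E = 1.82 eV = 2.9156e-19 J
kappa = sqrt(2 * m * (V0-E)) / h_bar
= sqrt(2 * 9.109e-31 * 2.9156e-19) / 1.055e-34
= 6.9082e+09 /m
2*kappa*L = 2 * 6.9082e+09 * 1.21e-9
= 16.7178
T = exp(-16.7178) = 5.489511e-08

5.489511e-08


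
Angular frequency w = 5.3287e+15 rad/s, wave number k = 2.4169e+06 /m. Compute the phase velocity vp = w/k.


vp = w / k
= 5.3287e+15 / 2.4169e+06
= 2.2048e+09 m/s

2.2048e+09


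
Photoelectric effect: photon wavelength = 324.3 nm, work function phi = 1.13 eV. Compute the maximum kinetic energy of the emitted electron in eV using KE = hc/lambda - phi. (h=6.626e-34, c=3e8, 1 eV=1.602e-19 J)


E_photon = hc / lambda
= (6.626e-34)(3e8) / (324.3e-9)
= 6.1295e-19 J
= 3.8262 eV
KE = E_photon - phi
= 3.8262 - 1.13
= 2.6962 eV

2.6962


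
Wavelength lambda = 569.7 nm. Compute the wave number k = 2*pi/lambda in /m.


k = 2 * pi / lambda
= 6.2832 / (569.7e-9)
= 6.2832 / 5.6970e-07
= 1.1029e+07 /m

1.1029e+07


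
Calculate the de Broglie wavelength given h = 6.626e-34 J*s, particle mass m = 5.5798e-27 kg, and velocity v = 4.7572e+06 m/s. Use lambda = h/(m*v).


lambda = h / (m * v)
= 6.626e-34 / (5.5798e-27 * 4.7572e+06)
= 6.626e-34 / 2.6544e-20
= 2.4962e-14 m

2.4962e-14


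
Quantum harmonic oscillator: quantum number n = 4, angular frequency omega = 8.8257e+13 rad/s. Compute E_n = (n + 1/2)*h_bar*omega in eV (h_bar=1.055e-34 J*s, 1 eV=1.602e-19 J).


E = (n + 1/2) * h_bar * omega
= (4 + 0.5) * 1.055e-34 * 8.8257e+13
= 4.5 * 9.3111e-21
= 4.1900e-20 J
= 0.2615 eV

0.2615


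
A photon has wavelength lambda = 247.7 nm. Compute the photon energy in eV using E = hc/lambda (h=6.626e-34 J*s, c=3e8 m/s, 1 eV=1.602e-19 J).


E = hc / lambda
= (6.626e-34)(3e8) / (247.7e-9)
= 1.9878e-25 / 2.4770e-07
= 8.0250e-19 J
Converting to eV: 8.0250e-19 / 1.602e-19
= 5.0094 eV

5.0094


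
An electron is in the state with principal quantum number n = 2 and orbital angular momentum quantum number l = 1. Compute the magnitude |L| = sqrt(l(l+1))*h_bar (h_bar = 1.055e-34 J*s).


L = sqrt(l*(l+1)) * h_bar
= sqrt(1 * 2) * 1.055e-34
= sqrt(2) * 1.055e-34
= 1.4142 * 1.055e-34
= 1.4920e-34 J*s

1.4920e-34


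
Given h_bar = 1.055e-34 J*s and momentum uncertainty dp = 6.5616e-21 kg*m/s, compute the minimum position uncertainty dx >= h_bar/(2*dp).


dx = h_bar / (2 * dp)
= 1.055e-34 / (2 * 6.5616e-21)
= 1.055e-34 / 1.3123e-20
= 8.0392e-15 m

8.0392e-15


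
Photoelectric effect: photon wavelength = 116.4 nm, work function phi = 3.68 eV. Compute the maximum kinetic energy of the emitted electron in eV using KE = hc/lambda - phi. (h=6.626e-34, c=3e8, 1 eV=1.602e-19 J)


E_photon = hc / lambda
= (6.626e-34)(3e8) / (116.4e-9)
= 1.7077e-18 J
= 10.66 eV
KE = E_photon - phi
= 10.66 - 3.68
= 6.98 eV

6.98


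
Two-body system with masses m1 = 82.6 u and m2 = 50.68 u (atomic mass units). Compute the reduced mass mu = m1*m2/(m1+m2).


mu = m1 * m2 / (m1 + m2)
= 82.6 * 50.68 / (82.6 + 50.68)
= 4186.168 / 133.28
= 31.4088 u

31.4088


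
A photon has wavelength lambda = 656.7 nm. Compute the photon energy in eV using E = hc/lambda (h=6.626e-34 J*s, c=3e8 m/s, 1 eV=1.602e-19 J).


E = hc / lambda
= (6.626e-34)(3e8) / (656.7e-9)
= 1.9878e-25 / 6.5670e-07
= 3.0270e-19 J
Converting to eV: 3.0270e-19 / 1.602e-19
= 1.8895 eV

1.8895


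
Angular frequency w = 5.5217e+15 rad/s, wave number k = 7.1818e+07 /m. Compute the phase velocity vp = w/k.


vp = w / k
= 5.5217e+15 / 7.1818e+07
= 7.6885e+07 m/s

7.6885e+07


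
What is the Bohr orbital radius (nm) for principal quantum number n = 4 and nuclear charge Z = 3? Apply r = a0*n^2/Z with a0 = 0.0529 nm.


r = a0 * n^2 / Z
= 0.0529 * 4^2 / 3
= 0.0529 * 16 / 3
= 0.2821 nm

0.2821


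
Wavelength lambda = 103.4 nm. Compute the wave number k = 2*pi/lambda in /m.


k = 2 * pi / lambda
= 6.2832 / (103.4e-9)
= 6.2832 / 1.0340e-07
= 6.0766e+07 /m

6.0766e+07


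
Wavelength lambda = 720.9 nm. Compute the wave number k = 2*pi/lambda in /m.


k = 2 * pi / lambda
= 6.2832 / (720.9e-9)
= 6.2832 / 7.2090e-07
= 8.7158e+06 /m

8.7158e+06


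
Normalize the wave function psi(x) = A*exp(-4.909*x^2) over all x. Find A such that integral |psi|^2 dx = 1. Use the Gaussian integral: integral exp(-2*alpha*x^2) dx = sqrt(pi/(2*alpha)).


integral |psi|^2 dx = A^2 * sqrt(pi/(2*alpha)) = 1
A^2 = sqrt(2*alpha/pi)
= sqrt(2 * 4.909 / pi)
= 1.767814
A = sqrt(1.767814)
= 1.3296

1.3296


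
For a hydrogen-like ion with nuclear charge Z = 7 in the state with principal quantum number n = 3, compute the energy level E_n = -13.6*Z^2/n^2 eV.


E_n = -13.6 * Z^2 / n^2
= -13.6 * 7^2 / 3^2
= -13.6 * 49 / 9
= -74.0444 eV

-74.0444


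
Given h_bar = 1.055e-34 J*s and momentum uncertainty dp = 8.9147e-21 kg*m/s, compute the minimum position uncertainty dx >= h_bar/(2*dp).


dx = h_bar / (2 * dp)
= 1.055e-34 / (2 * 8.9147e-21)
= 1.055e-34 / 1.7829e-20
= 5.9172e-15 m

5.9172e-15


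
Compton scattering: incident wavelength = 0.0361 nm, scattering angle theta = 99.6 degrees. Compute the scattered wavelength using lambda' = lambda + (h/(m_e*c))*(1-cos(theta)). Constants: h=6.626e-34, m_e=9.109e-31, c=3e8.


Compton wavelength: h/(m_e*c) = 2.4247e-12 m
d_lambda = 2.4247e-12 * (1 - cos(99.6 deg))
= 2.4247e-12 * 1.166769
= 2.8291e-12 m = 0.002829 nm
lambda' = 0.0361 + 0.002829
= 0.038929 nm

0.038929


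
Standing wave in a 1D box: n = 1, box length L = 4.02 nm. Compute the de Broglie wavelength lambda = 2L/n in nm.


lambda = 2L / n
= 2 * 4.02 / 1
= 8.04 / 1
= 8.04 nm

8.04


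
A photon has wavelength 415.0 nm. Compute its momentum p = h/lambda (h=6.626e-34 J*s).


p = h / lambda
= 6.626e-34 / (415.0e-9)
= 6.626e-34 / 4.1500e-07
= 1.5966e-27 kg*m/s

1.5966e-27


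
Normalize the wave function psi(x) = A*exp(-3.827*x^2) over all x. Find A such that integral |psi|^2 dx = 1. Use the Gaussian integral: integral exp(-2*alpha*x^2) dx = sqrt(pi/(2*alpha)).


integral |psi|^2 dx = A^2 * sqrt(pi/(2*alpha)) = 1
A^2 = sqrt(2*alpha/pi)
= sqrt(2 * 3.827 / pi)
= 1.560879
A = sqrt(1.560879)
= 1.2494

1.2494


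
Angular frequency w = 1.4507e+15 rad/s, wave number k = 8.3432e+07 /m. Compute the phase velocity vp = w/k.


vp = w / k
= 1.4507e+15 / 8.3432e+07
= 1.7388e+07 m/s

1.7388e+07


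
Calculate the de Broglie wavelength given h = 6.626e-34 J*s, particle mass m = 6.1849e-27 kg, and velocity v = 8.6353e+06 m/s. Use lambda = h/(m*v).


lambda = h / (m * v)
= 6.626e-34 / (6.1849e-27 * 8.6353e+06)
= 6.626e-34 / 5.3408e-20
= 1.2406e-14 m

1.2406e-14


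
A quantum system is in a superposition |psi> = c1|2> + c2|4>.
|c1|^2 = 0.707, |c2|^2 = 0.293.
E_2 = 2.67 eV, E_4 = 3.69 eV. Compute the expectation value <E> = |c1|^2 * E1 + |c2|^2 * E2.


<E> = |c1|^2 * E1 + |c2|^2 * E2
= 0.707 * 2.67 + 0.293 * 3.69
= 1.8877 + 1.0812
= 2.9689 eV

2.9689


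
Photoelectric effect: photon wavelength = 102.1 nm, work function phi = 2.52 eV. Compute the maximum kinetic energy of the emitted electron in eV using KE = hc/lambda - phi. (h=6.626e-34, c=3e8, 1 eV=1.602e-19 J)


E_photon = hc / lambda
= (6.626e-34)(3e8) / (102.1e-9)
= 1.9469e-18 J
= 12.153 eV
KE = E_photon - phi
= 12.153 - 2.52
= 9.633 eV

9.633


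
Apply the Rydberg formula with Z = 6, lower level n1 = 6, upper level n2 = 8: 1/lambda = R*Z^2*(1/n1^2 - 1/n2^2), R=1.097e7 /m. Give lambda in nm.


1/lambda = R * Z^2 * (1/n1^2 - 1/n2^2)
= 1.097e7 * 6^2 * (1/6^2 - 1/8^2)
= 1.097e7 * 36 * (0.027778 - 0.015625)
= 4.7994e+06 /m
lambda = 1 / 4.7994e+06
= 208.3605 nm

208.3605


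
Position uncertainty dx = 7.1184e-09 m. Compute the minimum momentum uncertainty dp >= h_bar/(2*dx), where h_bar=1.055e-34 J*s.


dp = h_bar / (2 * dx)
= 1.055e-34 / (2 * 7.1184e-09)
= 1.055e-34 / 1.4237e-08
= 7.4104e-27 kg*m/s

7.4104e-27


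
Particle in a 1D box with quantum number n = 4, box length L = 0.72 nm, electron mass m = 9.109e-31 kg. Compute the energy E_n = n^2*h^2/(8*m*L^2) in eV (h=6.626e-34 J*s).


E = n^2 * h^2 / (8 * m * L^2)
= 4^2 * (6.626e-34)^2 / (8 * 9.109e-31 * (0.72e-9)^2)
= 16 * 4.3904e-67 / (8 * 9.109e-31 * 5.1840e-19)
= 1.8595e-18 J
= 11.6074 eV

11.6074


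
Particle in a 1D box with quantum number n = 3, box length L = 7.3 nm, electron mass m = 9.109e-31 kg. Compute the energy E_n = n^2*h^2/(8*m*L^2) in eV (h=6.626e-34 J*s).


E = n^2 * h^2 / (8 * m * L^2)
= 3^2 * (6.626e-34)^2 / (8 * 9.109e-31 * (7.3e-9)^2)
= 9 * 4.3904e-67 / (8 * 9.109e-31 * 5.3290e-17)
= 1.0175e-20 J
= 0.0635 eV

0.0635


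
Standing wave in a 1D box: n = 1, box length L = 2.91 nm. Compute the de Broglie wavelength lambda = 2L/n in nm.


lambda = 2L / n
= 2 * 2.91 / 1
= 5.82 / 1
= 5.82 nm

5.82


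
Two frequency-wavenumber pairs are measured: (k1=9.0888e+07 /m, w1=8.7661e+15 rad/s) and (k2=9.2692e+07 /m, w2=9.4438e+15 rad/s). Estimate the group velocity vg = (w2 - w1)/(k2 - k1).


vg = (w2 - w1) / (k2 - k1)
= (9.4438e+15 - 8.7661e+15) / (9.2692e+07 - 9.0888e+07)
= 6.7770e+14 / 1.8040e+06
= 3.7567e+08 m/s

3.7567e+08


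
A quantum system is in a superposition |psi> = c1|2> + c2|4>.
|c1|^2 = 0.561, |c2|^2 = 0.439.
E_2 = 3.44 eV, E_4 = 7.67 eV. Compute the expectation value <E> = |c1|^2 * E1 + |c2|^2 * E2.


<E> = |c1|^2 * E1 + |c2|^2 * E2
= 0.561 * 3.44 + 0.439 * 7.67
= 1.9298 + 3.3671
= 5.297 eV

5.297


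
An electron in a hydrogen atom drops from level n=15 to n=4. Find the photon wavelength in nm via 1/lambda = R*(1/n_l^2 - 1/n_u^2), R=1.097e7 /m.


1/lambda = R * (1/n_l^2 - 1/n_u^2)
= 1.097e7 * (1/4^2 - 1/15^2)
= 1.097e7 * (0.0625 - 0.004444)
= 1.097e7 * 0.058056
= 6.3687e+05 /m
lambda = 1 / 6.3687e+05 = 1570.1805 nm

1570.1805


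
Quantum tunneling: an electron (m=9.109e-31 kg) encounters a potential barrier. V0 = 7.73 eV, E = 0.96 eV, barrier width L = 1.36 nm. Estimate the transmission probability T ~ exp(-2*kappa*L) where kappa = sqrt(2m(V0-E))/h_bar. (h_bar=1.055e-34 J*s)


V0 - E = 6.77 eV = 1.0846e-18 J
kappa = sqrt(2 * m * (V0-E)) / h_bar
= sqrt(2 * 9.109e-31 * 1.0846e-18) / 1.055e-34
= 1.3324e+10 /m
2*kappa*L = 2 * 1.3324e+10 * 1.36e-9
= 36.2404
T = exp(-36.2404) = 1.823963e-16

1.823963e-16


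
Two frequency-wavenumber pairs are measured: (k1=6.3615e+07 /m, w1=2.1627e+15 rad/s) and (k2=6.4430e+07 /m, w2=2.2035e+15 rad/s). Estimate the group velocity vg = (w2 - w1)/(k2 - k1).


vg = (w2 - w1) / (k2 - k1)
= (2.2035e+15 - 2.1627e+15) / (6.4430e+07 - 6.3615e+07)
= 4.0800e+13 / 8.1500e+05
= 5.0061e+07 m/s

5.0061e+07


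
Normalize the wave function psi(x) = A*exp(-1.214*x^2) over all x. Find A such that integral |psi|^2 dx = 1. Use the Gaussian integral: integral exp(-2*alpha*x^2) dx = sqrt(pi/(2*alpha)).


integral |psi|^2 dx = A^2 * sqrt(pi/(2*alpha)) = 1
A^2 = sqrt(2*alpha/pi)
= sqrt(2 * 1.214 / pi)
= 0.879123
A = sqrt(0.879123)
= 0.9376

0.9376


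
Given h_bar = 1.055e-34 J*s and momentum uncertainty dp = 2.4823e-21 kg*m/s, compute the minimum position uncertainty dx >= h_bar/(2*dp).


dx = h_bar / (2 * dp)
= 1.055e-34 / (2 * 2.4823e-21)
= 1.055e-34 / 4.9646e-21
= 2.1250e-14 m

2.1250e-14


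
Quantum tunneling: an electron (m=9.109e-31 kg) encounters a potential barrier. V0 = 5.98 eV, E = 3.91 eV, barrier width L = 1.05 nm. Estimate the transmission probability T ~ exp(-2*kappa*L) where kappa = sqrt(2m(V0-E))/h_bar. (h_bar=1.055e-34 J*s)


V0 - E = 2.07 eV = 3.3161e-19 J
kappa = sqrt(2 * m * (V0-E)) / h_bar
= sqrt(2 * 9.109e-31 * 3.3161e-19) / 1.055e-34
= 7.3674e+09 /m
2*kappa*L = 2 * 7.3674e+09 * 1.05e-9
= 15.4715
T = exp(-15.4715) = 1.908950e-07

1.908950e-07


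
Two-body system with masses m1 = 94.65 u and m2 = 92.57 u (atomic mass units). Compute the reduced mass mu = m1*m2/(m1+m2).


mu = m1 * m2 / (m1 + m2)
= 94.65 * 92.57 / (94.65 + 92.57)
= 8761.7505 / 187.22
= 46.7992 u

46.7992


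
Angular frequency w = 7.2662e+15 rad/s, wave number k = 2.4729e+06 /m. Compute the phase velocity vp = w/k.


vp = w / k
= 7.2662e+15 / 2.4729e+06
= 2.9383e+09 m/s

2.9383e+09


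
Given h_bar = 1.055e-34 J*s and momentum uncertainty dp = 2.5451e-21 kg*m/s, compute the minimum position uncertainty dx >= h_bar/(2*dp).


dx = h_bar / (2 * dp)
= 1.055e-34 / (2 * 2.5451e-21)
= 1.055e-34 / 5.0902e-21
= 2.0726e-14 m

2.0726e-14


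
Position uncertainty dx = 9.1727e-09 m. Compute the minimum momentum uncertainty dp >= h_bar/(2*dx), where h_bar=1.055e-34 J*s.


dp = h_bar / (2 * dx)
= 1.055e-34 / (2 * 9.1727e-09)
= 1.055e-34 / 1.8345e-08
= 5.7508e-27 kg*m/s

5.7508e-27


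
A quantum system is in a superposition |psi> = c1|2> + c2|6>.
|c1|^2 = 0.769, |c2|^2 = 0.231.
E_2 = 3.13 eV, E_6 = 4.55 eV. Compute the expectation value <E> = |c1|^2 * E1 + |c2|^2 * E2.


<E> = |c1|^2 * E1 + |c2|^2 * E2
= 0.769 * 3.13 + 0.231 * 4.55
= 2.407 + 1.0511
= 3.458 eV

3.458


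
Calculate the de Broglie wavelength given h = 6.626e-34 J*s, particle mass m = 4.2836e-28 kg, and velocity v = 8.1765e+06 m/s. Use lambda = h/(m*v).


lambda = h / (m * v)
= 6.626e-34 / (4.2836e-28 * 8.1765e+06)
= 6.626e-34 / 3.5025e-21
= 1.8918e-13 m

1.8918e-13


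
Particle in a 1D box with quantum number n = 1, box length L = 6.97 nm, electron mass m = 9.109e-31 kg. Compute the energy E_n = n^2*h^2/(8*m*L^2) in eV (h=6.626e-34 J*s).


E = n^2 * h^2 / (8 * m * L^2)
= 1^2 * (6.626e-34)^2 / (8 * 9.109e-31 * (6.97e-9)^2)
= 1 * 4.3904e-67 / (8 * 9.109e-31 * 4.8581e-17)
= 1.2402e-21 J
= 0.0077 eV

0.0077


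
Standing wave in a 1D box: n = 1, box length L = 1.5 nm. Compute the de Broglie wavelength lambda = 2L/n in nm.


lambda = 2L / n
= 2 * 1.5 / 1
= 3.0 / 1
= 3.0 nm

3.0


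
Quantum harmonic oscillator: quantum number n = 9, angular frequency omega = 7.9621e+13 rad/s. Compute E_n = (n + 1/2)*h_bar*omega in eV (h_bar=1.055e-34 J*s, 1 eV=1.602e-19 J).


E = (n + 1/2) * h_bar * omega
= (9 + 0.5) * 1.055e-34 * 7.9621e+13
= 9.5 * 8.4000e-21
= 7.9800e-20 J
= 0.4981 eV

0.4981


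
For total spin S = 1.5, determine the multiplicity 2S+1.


Spin multiplicity = 2S + 1
= 2 * 1.5 + 1
= 3.0 + 1
= 4

4
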